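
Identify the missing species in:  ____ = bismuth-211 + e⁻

Pb-211

Conserve mass number: A = 211 + 0, so A = 211.
Conserve atomic number: Z = 83 − 1, so Z = 82.
Z = 82 is lead, so the species is lead-211.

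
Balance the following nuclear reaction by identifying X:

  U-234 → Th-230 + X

Conserve mass number: 234 = 230 + A, so A = 4.
Conserve atomic number: 92 = 90 + Z, so Z = 2.
A = 4 and Z = 2 is He-4 — an alpha particle.

alpha particle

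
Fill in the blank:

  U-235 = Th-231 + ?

Conserve mass number: 235 = 231 + A, so A = 4.
Conserve atomic number: 92 = 90 + Z, so Z = 2.
A = 4 and Z = 2 is He-4 — an alpha particle.

alpha particle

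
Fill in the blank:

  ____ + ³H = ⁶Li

He-3

Conserve mass number: A + 3 = 6, so A = 3.
Conserve atomic number: Z + 1 = 3, so Z = 2.
Z = 2 is helium, so the species is ³He.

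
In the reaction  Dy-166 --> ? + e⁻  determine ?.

Conserve mass number: 166 = A + 0, so A = 166.
Conserve atomic number: 66 = Z − 1, so Z = 67.
Z = 67 is holmium, so the species is Ho-166.

Ho-166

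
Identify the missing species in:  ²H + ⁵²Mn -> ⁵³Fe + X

neutron

Conserve mass number: 2 + 52 = 53 + A, so A = 1.
Conserve atomic number: 1 + 25 = 26 + Z, so Z = 0.
A = 1 and Z = 0 is ¹n — a neutron.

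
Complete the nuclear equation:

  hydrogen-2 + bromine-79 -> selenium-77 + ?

Conserve mass number: 2 + 79 = 77 + A, so A = 4.
Conserve atomic number: 1 + 35 = 34 + Z, so Z = 2.
A = 4 and Z = 2 is helium-4 — an alpha particle.

alpha particle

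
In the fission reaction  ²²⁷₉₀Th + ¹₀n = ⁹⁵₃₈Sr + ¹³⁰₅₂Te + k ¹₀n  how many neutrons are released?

Conserve mass number: 228 = 95 + 130 + k, so k = 228 − 225 = 3.
Check atomic number: 90 = 38 + 52 + 0 = 90. ✓

3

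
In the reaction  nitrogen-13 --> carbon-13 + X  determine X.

positron

Conserve mass number: 13 = 13 + A, so A = 0.
Conserve atomic number: 7 = 6 + Z, so Z = 1.
A = 0 and Z = 1 is e⁺ — a positron.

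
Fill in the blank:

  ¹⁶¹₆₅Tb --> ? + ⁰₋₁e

Conserve mass number: 161 = A + 0, so A = 161.
Conserve atomic number: 65 = Z − 1, so Z = 66.
Z = 66 is dysprosium, so the species is ¹⁶¹₆₆Dy.

Dy-161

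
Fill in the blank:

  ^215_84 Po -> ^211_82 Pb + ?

Conserve mass number: 215 = 211 + A, so A = 4.
Conserve atomic number: 84 = 82 + Z, so Z = 2.
A = 4 and Z = 2 is ^4_2 He — an alpha particle.

alpha particle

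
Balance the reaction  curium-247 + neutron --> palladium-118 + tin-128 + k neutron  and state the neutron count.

Conserve mass number: 248 = 118 + 128 + k, so k = 248 − 246 = 2.
Check atomic number: 96 = 46 + 50 + 0 = 96. ✓

2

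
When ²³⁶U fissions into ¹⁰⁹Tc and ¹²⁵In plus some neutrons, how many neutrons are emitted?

Conserve mass number: 236 = 109 + 125 + k, so k = 236 − 234 = 2.
Check atomic number: 92 = 43 + 49 + 0 = 92. ✓

2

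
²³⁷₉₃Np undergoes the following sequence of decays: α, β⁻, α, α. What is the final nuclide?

Ra-225

Start: (A, Z) = (237, 93).
After α: (233, 91).
After β⁻: (233, 92).
After α: (229, 90).
After α: (225, 88).
Z = 88 is radium.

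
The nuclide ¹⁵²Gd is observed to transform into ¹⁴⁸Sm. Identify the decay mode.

alpha decay

ΔA = 148 − 152 = -4; ΔZ = 62 − 64 = -2.
A drops by 4 and Z drops by 2 — the signature of alpha emission.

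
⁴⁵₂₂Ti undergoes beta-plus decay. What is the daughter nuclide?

Beta-plus decay: mass number changes by +0, atomic number by -1.
A: 45 = 45; Z: 22 − 1 = 21.
Z = 21 is scandium, so the daughter is ⁴⁵₂₁Sc.

Sc-45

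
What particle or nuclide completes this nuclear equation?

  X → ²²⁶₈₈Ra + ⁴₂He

Conserve mass number: A = 226 + 4, so A = 230.
Conserve atomic number: Z = 88 + 2, so Z = 90.
Z = 90 is thorium, so the species is ²³⁰₉₀Th.

Th-230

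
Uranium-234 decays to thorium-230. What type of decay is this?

ΔA = 230 − 234 = -4; ΔZ = 90 − 92 = -2.
A drops by 4 and Z drops by 2 — the signature of alpha emission.

alpha decay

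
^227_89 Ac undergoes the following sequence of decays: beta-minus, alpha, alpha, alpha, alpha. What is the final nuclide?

Pb-211

Start: (A, Z) = (227, 89).
After β⁻: (227, 90).
After α: (223, 88).
After α: (219, 86).
After α: (215, 84).
After α: (211, 82).
Z = 82 is lead.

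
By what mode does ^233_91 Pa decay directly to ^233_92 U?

beta-minus decay

ΔA = 233 − 233 = 0; ΔZ = 92 − 91 = +1.
A is unchanged and Z rises by 1 — a neutron has become a proton (β⁻ decay).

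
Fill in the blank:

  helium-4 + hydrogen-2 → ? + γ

Conserve mass number: 4 + 2 = A + 0, so A = 6.
Conserve atomic number: 2 + 1 = Z + 0, so Z = 3.
Z = 3 is lithium, so the species is lithium-6.

Li-6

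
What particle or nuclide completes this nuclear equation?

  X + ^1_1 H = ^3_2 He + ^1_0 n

Conserve mass number: A + 1 = 3 + 1, so A = 3.
Conserve atomic number: Z + 1 = 2 + 0, so Z = 1.
A = 3 and Z = 1 is ^3_1 H — a triton.

triton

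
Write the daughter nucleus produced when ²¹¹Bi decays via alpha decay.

Alpha decay: mass number changes by -4, atomic number by -2.
A: 211 − 4 = 207; Z: 83 − 2 = 81.
Z = 81 is thallium, so the daughter is ²⁰⁷Tl.

Tl-207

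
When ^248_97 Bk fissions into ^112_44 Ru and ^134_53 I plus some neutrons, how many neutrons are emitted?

2

Conserve mass number: 248 = 112 + 134 + k, so k = 248 − 246 = 2.
Check atomic number: 97 = 44 + 53 + 0 = 97. ✓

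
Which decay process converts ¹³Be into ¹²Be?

ΔA = 12 − 13 = -1; ΔZ = 4 − 4 = +0.
A drops by 1 with Z unchanged — a neutron was emitted.

neutron emission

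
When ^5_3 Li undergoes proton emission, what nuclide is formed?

He-4

Proton emission: mass number changes by -1, atomic number by -1.
A: 5 − 1 = 4; Z: 3 − 1 = 2.
Z = 2 is helium, so the daughter is ^4_2 He.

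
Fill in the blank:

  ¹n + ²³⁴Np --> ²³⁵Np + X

Conserve mass number: 1 + 234 = 235 + A, so A = 0.
Conserve atomic number: 0 + 93 = 93 + Z, so Z = 0.
A = 0 and Z = 0 is γ — a gamma ray.

gamma ray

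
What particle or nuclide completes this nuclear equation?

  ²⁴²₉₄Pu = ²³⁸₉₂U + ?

alpha particle

Conserve mass number: 242 = 238 + A, so A = 4.
Conserve atomic number: 94 = 92 + Z, so Z = 2.
A = 4 and Z = 2 is ⁴₂He — an alpha particle.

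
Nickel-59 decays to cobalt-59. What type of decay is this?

ΔA = 59 − 59 = 0; ΔZ = 27 − 28 = -1.
A is unchanged and Z drops by 1 — a proton has become a neutron (β⁺ emission or electron capture).

beta-plus decay or electron capture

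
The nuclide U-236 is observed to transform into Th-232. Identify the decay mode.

ΔA = 232 − 236 = -4; ΔZ = 90 − 92 = -2.
A drops by 4 and Z drops by 2 — the signature of alpha emission.

alpha decay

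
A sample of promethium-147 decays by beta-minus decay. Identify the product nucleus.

Sm-147

Beta-minus decay: mass number changes by +0, atomic number by +1.
A: 147 = 147; Z: 61 + 1 = 62.
Z = 62 is samarium, so the daughter is samarium-147.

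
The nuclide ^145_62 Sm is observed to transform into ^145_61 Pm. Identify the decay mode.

beta-plus decay or electron capture

ΔA = 145 − 145 = 0; ΔZ = 61 − 62 = -1.
A is unchanged and Z drops by 1 — a proton has become a neutron (β⁺ emission or electron capture).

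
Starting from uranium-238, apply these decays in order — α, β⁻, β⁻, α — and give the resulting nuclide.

Th-230

Start: (A, Z) = (238, 92).
After α: (234, 90).
After β⁻: (234, 91).
After β⁻: (234, 92).
After α: (230, 90).
Z = 90 is thorium.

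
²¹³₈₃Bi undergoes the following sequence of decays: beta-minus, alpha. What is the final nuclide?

Start: (A, Z) = (213, 83).
After β⁻: (213, 84).
After α: (209, 82).
Z = 82 is lead.

Pb-209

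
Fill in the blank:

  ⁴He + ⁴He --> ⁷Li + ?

proton

Conserve mass number: 4 + 4 = 7 + A, so A = 1.
Conserve atomic number: 2 + 2 = 3 + Z, so Z = 1.
A = 1 and Z = 1 is ¹H — a proton.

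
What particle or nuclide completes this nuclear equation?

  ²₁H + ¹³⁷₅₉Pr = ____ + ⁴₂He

Conserve mass number: 2 + 137 = A + 4, so A = 135.
Conserve atomic number: 1 + 59 = Z + 2, so Z = 58.
Z = 58 is cerium, so the species is ¹³⁵₅₈Ce.

Ce-135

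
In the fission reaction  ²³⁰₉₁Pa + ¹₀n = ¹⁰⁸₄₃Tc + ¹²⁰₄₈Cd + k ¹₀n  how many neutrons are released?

3

Conserve mass number: 231 = 108 + 120 + k, so k = 231 − 228 = 3.
Check atomic number: 91 = 43 + 48 + 0 = 91. ✓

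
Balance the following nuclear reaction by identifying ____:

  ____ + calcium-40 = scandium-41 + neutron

Conserve mass number: A + 40 = 41 + 1, so A = 2.
Conserve atomic number: Z + 20 = 21 + 0, so Z = 1.
A = 2 and Z = 1 is hydrogen-2 — a deuteron.

deuteron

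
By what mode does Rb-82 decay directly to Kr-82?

ΔA = 82 − 82 = 0; ΔZ = 36 − 37 = -1.
A is unchanged and Z drops by 1 — a proton has become a neutron (β⁺ emission or electron capture).

beta-plus decay or electron capture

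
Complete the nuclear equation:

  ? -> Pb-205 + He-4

Po-209

Conserve mass number: A = 205 + 4, so A = 209.
Conserve atomic number: Z = 82 + 2, so Z = 84.
Z = 84 is polonium, so the species is Po-209.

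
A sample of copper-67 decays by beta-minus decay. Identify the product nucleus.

Beta-minus decay: mass number changes by +0, atomic number by +1.
A: 67 = 67; Z: 29 + 1 = 30.
Z = 30 is zinc, so the daughter is zinc-67.

Zn-67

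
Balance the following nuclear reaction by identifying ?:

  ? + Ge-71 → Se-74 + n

alpha particle

Conserve mass number: A + 71 = 74 + 1, so A = 4.
Conserve atomic number: Z + 32 = 34 + 0, so Z = 2.
A = 4 and Z = 2 is He-4 — an alpha particle.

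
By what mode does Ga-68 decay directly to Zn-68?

beta-plus decay or electron capture

ΔA = 68 − 68 = 0; ΔZ = 30 − 31 = -1.
A is unchanged and Z drops by 1 — a proton has become a neutron (β⁺ emission or electron capture).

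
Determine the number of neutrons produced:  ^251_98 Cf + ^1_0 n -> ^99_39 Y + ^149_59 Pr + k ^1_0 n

Conserve mass number: 252 = 99 + 149 + k, so k = 252 − 248 = 4.
Check atomic number: 98 = 39 + 59 + 0 = 98. ✓

4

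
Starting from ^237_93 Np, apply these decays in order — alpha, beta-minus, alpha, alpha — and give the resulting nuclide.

Start: (A, Z) = (237, 93).
After α: (233, 91).
After β⁻: (233, 92).
After α: (229, 90).
After α: (225, 88).
Z = 88 is radium.

Ra-225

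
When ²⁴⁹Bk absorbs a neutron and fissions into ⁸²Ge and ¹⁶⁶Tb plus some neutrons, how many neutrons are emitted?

2

Conserve mass number: 250 = 82 + 166 + k, so k = 250 − 248 = 2.
Check atomic number: 97 = 32 + 65 + 0 = 97. ✓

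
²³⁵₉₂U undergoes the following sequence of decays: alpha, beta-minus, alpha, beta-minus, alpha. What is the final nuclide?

Start: (A, Z) = (235, 92).
After α: (231, 90).
After β⁻: (231, 91).
After α: (227, 89).
After β⁻: (227, 90).
After α: (223, 88).
Z = 88 is radium.

Ra-223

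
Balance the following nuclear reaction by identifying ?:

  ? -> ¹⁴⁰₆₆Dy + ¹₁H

Conserve mass number: A = 140 + 1, so A = 141.
Conserve atomic number: Z = 66 + 1, so Z = 67.
Z = 67 is holmium, so the species is ¹⁴¹₆₇Ho.

Ho-141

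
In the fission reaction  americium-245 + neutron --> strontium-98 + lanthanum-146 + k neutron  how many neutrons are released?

2

Conserve mass number: 246 = 98 + 146 + k, so k = 246 − 244 = 2.
Check atomic number: 95 = 38 + 57 + 0 = 95. ✓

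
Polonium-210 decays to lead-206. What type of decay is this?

ΔA = 206 − 210 = -4; ΔZ = 82 − 84 = -2.
A drops by 4 and Z drops by 2 — the signature of alpha emission.

alpha decay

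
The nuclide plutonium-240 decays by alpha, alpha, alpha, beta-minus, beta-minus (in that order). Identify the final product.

Th-228

Start: (A, Z) = (240, 94).
After α: (236, 92).
After α: (232, 90).
After α: (228, 88).
After β⁻: (228, 89).
After β⁻: (228, 90).
Z = 90 is thorium.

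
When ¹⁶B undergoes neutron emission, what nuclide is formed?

Neutron emission: mass number changes by -1, atomic number by +0.
A: 16 − 1 = 15; Z: 5 = 5.
Z = 5 is boron, so the daughter is ¹⁵B.

B-15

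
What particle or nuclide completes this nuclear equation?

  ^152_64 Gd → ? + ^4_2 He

Conserve mass number: 152 = A + 4, so A = 148.
Conserve atomic number: 64 = Z + 2, so Z = 62.
Z = 62 is samarium, so the species is ^148_62 Sm.

Sm-148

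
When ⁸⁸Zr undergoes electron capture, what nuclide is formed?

Y-88

Electron capture: mass number changes by +0, atomic number by -1.
A: 88 = 88; Z: 40 − 1 = 39.
Z = 39 is yttrium, so the daughter is ⁸⁸Y.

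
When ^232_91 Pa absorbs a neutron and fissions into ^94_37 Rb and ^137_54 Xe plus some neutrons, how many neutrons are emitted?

Conserve mass number: 233 = 94 + 137 + k, so k = 233 − 231 = 2.
Check atomic number: 91 = 37 + 54 + 0 = 91. ✓

2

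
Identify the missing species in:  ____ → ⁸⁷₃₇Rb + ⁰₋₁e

Conserve mass number: A = 87 + 0, so A = 87.
Conserve atomic number: Z = 37 − 1, so Z = 36.
Z = 36 is krypton, so the species is ⁸⁷₃₆Kr.

Kr-87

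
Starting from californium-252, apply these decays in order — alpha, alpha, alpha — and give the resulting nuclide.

Start: (A, Z) = (252, 98).
After α: (248, 96).
After α: (244, 94).
After α: (240, 92).
Z = 92 is uranium.

U-240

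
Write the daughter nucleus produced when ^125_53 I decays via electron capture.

Te-125

Electron capture: mass number changes by +0, atomic number by -1.
A: 125 = 125; Z: 53 − 1 = 52.
Z = 52 is tellurium, so the daughter is ^125_52 Te.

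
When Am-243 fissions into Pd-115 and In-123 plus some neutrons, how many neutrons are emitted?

5

Conserve mass number: 243 = 115 + 123 + k, so k = 243 − 238 = 5.
Check atomic number: 95 = 46 + 49 + 0 = 95. ✓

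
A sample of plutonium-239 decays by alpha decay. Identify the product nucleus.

U-235

Alpha decay: mass number changes by -4, atomic number by -2.
A: 239 − 4 = 235; Z: 94 − 2 = 92.
Z = 92 is uranium, so the daughter is uranium-235.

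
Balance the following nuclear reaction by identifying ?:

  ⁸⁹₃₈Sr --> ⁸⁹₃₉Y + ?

beta-minus particle

Conserve mass number: 89 = 89 + A, so A = 0.
Conserve atomic number: 38 = 39 + Z, so Z = -1.
A = 0 and Z = -1 is ⁰₋₁e — a beta-minus particle.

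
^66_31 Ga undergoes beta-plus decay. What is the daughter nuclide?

Beta-plus decay: mass number changes by +0, atomic number by -1.
A: 66 = 66; Z: 31 − 1 = 30.
Z = 30 is zinc, so the daughter is ^66_30 Zn.

Zn-66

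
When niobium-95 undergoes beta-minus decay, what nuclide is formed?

Mo-95

Beta-minus decay: mass number changes by +0, atomic number by +1.
A: 95 = 95; Z: 41 + 1 = 42.
Z = 42 is molybdenum, so the daughter is molybdenum-95.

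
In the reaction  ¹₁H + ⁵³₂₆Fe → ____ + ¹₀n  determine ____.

Co-53

Conserve mass number: 1 + 53 = A + 1, so A = 53.
Conserve atomic number: 1 + 26 = Z + 0, so Z = 27.
Z = 27 is cobalt, so the species is ⁵³₂₇Co.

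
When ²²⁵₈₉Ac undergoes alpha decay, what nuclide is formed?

Fr-221

Alpha decay: mass number changes by -4, atomic number by -2.
A: 225 − 4 = 221; Z: 89 − 2 = 87.
Z = 87 is francium, so the daughter is ²²¹₈₇Fr.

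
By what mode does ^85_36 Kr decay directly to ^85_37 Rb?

ΔA = 85 − 85 = 0; ΔZ = 37 − 36 = +1.
A is unchanged and Z rises by 1 — a neutron has become a proton (β⁻ decay).

beta-minus decay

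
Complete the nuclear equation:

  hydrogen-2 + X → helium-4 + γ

Conserve mass number: 2 + A = 4 + 0, so A = 2.
Conserve atomic number: 1 + Z = 2 + 0, so Z = 1.
A = 2 and Z = 1 is hydrogen-2 — a deuteron.

deuteron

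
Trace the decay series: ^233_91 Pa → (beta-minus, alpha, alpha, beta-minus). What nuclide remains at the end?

Start: (A, Z) = (233, 91).
After β⁻: (233, 92).
After α: (229, 90).
After α: (225, 88).
After β⁻: (225, 89).
Z = 89 is actinium.

Ac-225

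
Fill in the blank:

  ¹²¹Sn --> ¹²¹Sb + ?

beta-minus particle

Conserve mass number: 121 = 121 + A, so A = 0.
Conserve atomic number: 50 = 51 + Z, so Z = -1.
A = 0 and Z = -1 is e⁻ — a beta-minus particle.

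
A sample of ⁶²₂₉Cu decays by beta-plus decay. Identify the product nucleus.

Beta-plus decay: mass number changes by +0, atomic number by -1.
A: 62 = 62; Z: 29 − 1 = 28.
Z = 28 is nickel, so the daughter is ⁶²₂₈Ni.

Ni-62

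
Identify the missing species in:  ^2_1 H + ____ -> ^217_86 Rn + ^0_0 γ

Conserve mass number: 2 + A = 217 + 0, so A = 215.
Conserve atomic number: 1 + Z = 86 + 0, so Z = 85.
Z = 85 is astatine, so the species is ^215_85 At.

At-215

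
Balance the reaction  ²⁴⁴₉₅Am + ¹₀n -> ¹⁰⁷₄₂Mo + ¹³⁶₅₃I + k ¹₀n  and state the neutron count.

2

Conserve mass number: 245 = 107 + 136 + k, so k = 245 − 243 = 2.
Check atomic number: 95 = 42 + 53 + 0 = 95. ✓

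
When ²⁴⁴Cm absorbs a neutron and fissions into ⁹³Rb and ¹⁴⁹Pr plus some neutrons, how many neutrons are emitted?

Conserve mass number: 245 = 93 + 149 + k, so k = 245 − 242 = 3.
Check atomic number: 96 = 37 + 59 + 0 = 96. ✓

3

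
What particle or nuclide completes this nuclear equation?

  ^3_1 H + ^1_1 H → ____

He-4

Conserve mass number: 3 + 1 = A, so A = 4.
Conserve atomic number: 1 + 1 = Z, so Z = 2.
A = 4 and Z = 2 is ^4_2 He — an alpha particle.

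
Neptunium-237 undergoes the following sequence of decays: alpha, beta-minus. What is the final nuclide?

U-233

Start: (A, Z) = (237, 93).
After α: (233, 91).
After β⁻: (233, 92).
Z = 92 is uranium.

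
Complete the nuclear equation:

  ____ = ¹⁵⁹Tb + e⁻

Conserve mass number: A = 159 + 0, so A = 159.
Conserve atomic number: Z = 65 − 1, so Z = 64.
Z = 64 is gadolinium, so the species is ¹⁵⁹Gd.

Gd-159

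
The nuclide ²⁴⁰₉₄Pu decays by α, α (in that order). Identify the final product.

Start: (A, Z) = (240, 94).
After α: (236, 92).
After α: (232, 90).
Z = 90 is thorium.

Th-232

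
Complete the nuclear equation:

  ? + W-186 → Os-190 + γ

Conserve mass number: A + 186 = 190 + 0, so A = 4.
Conserve atomic number: Z + 74 = 76 + 0, so Z = 2.
A = 4 and Z = 2 is He-4 — an alpha particle.

alpha particle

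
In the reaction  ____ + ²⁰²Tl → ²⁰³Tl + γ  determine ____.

Conserve mass number: A + 202 = 203 + 0, so A = 1.
Conserve atomic number: Z + 81 = 81 + 0, so Z = 0.
A = 1 and Z = 0 is ¹n — a neutron.

neutron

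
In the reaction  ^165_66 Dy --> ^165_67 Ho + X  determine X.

Conserve mass number: 165 = 165 + A, so A = 0.
Conserve atomic number: 66 = 67 + Z, so Z = -1.
A = 0 and Z = -1 is ^0_-1 e — a beta-minus particle.

beta-minus particle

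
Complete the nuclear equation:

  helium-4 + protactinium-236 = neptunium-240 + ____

gamma ray

Conserve mass number: 4 + 236 = 240 + A, so A = 0.
Conserve atomic number: 2 + 91 = 93 + Z, so Z = 0.
A = 0 and Z = 0 is γ — a gamma ray.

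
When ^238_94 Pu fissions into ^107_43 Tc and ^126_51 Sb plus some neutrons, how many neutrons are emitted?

5

Conserve mass number: 238 = 107 + 126 + k, so k = 238 − 233 = 5.
Check atomic number: 94 = 43 + 51 + 0 = 94. ✓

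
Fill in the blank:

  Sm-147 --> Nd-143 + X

Conserve mass number: 147 = 143 + A, so A = 4.
Conserve atomic number: 62 = 60 + Z, so Z = 2.
A = 4 and Z = 2 is He-4 — an alpha particle.

alpha particle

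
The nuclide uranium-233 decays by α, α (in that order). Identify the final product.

Ra-225

Start: (A, Z) = (233, 92).
After α: (229, 90).
After α: (225, 88).
Z = 88 is radium.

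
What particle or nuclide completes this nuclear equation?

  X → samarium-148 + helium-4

Gd-152

Conserve mass number: A = 148 + 4, so A = 152.
Conserve atomic number: Z = 62 + 2, so Z = 64.
Z = 64 is gadolinium, so the species is gadolinium-152.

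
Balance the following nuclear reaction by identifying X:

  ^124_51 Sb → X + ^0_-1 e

Te-124

Conserve mass number: 124 = A + 0, so A = 124.
Conserve atomic number: 51 = Z − 1, so Z = 52.
Z = 52 is tellurium, so the species is ^124_52 Te.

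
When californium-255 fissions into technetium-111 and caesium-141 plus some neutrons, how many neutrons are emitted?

Conserve mass number: 255 = 111 + 141 + k, so k = 255 − 252 = 3.
Check atomic number: 98 = 43 + 55 + 0 = 98. ✓

3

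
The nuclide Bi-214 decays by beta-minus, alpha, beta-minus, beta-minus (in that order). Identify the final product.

Po-210

Start: (A, Z) = (214, 83).
After β⁻: (214, 84).
After α: (210, 82).
After β⁻: (210, 83).
After β⁻: (210, 84).
Z = 84 is polonium.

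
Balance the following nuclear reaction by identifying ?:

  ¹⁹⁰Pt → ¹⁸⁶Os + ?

alpha particle

Conserve mass number: 190 = 186 + A, so A = 4.
Conserve atomic number: 78 = 76 + Z, so Z = 2.
A = 4 and Z = 2 is ⁴He — an alpha particle.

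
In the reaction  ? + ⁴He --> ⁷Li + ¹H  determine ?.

Conserve mass number: A + 4 = 7 + 1, so A = 4.
Conserve atomic number: Z + 2 = 3 + 1, so Z = 2.
A = 4 and Z = 2 is ⁴He — an alpha particle.

alpha particle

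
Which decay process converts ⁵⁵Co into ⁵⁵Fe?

beta-plus decay or electron capture

ΔA = 55 − 55 = 0; ΔZ = 26 − 27 = -1.
A is unchanged and Z drops by 1 — a proton has become a neutron (β⁺ emission or electron capture).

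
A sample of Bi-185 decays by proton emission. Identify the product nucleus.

Proton emission: mass number changes by -1, atomic number by -1.
A: 185 − 1 = 184; Z: 83 − 1 = 82.
Z = 82 is lead, so the daughter is Pb-184.

Pb-184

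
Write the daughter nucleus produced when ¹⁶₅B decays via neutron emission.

B-15

Neutron emission: mass number changes by -1, atomic number by +0.
A: 16 − 1 = 15; Z: 5 = 5.
Z = 5 is boron, so the daughter is ¹⁵₅B.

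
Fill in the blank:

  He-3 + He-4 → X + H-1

Conserve mass number: 3 + 4 = A + 1, so A = 6.
Conserve atomic number: 2 + 2 = Z + 1, so Z = 3.
Z = 3 is lithium, so the species is Li-6.

Li-6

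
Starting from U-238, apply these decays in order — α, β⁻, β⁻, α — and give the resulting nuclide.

Th-230

Start: (A, Z) = (238, 92).
After α: (234, 90).
After β⁻: (234, 91).
After β⁻: (234, 92).
After α: (230, 90).
Z = 90 is thorium.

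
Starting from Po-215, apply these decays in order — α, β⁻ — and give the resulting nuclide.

Start: (A, Z) = (215, 84).
After α: (211, 82).
After β⁻: (211, 83).
Z = 83 is bismuth.

Bi-211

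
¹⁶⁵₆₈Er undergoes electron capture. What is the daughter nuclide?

Electron capture: mass number changes by +0, atomic number by -1.
A: 165 = 165; Z: 68 − 1 = 67.
Z = 67 is holmium, so the daughter is ¹⁶⁵₆₇Ho.

Ho-165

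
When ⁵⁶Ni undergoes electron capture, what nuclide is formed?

Co-56

Electron capture: mass number changes by +0, atomic number by -1.
A: 56 = 56; Z: 28 − 1 = 27.
Z = 27 is cobalt, so the daughter is ⁵⁶Co.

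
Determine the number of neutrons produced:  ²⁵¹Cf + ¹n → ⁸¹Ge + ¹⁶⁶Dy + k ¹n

Conserve mass number: 252 = 81 + 166 + k, so k = 252 − 247 = 5.
Check atomic number: 98 = 32 + 66 + 0 = 98. ✓

5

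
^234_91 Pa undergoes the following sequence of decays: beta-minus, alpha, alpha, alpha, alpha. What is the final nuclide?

Po-218

Start: (A, Z) = (234, 91).
After β⁻: (234, 92).
After α: (230, 90).
After α: (226, 88).
After α: (222, 86).
After α: (218, 84).
Z = 84 is polonium.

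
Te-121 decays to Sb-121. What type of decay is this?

ΔA = 121 − 121 = 0; ΔZ = 51 − 52 = -1.
A is unchanged and Z drops by 1 — a proton has become a neutron (β⁺ emission or electron capture).

beta-plus decay or electron capture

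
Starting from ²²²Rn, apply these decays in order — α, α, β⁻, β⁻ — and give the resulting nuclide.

Start: (A, Z) = (222, 86).
After α: (218, 84).
After α: (214, 82).
After β⁻: (214, 83).
After β⁻: (214, 84).
Z = 84 is polonium.

Po-214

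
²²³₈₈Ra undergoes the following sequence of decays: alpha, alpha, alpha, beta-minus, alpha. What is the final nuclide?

Start: (A, Z) = (223, 88).
After α: (219, 86).
After α: (215, 84).
After α: (211, 82).
After β⁻: (211, 83).
After α: (207, 81).
Z = 81 is thallium.

Tl-207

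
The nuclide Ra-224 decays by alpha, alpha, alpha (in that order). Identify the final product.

Start: (A, Z) = (224, 88).
After α: (220, 86).
After α: (216, 84).
After α: (212, 82).
Z = 82 is lead.

Pb-212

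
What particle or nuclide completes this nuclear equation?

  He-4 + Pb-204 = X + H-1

Conserve mass number: 4 + 204 = A + 1, so A = 207.
Conserve atomic number: 2 + 82 = Z + 1, so Z = 83.
Z = 83 is bismuth, so the species is Bi-207.

Bi-207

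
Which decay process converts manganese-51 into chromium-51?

beta-plus decay or electron capture

ΔA = 51 − 51 = 0; ΔZ = 24 − 25 = -1.
A is unchanged and Z drops by 1 — a proton has become a neutron (β⁺ emission or electron capture).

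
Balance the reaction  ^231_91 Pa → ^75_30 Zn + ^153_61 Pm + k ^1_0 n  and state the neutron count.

3

Conserve mass number: 231 = 75 + 153 + k, so k = 231 − 228 = 3.
Check atomic number: 91 = 30 + 61 + 0 = 91. ✓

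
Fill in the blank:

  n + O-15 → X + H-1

N-15

Conserve mass number: 1 + 15 = A + 1, so A = 15.
Conserve atomic number: 0 + 8 = Z + 1, so Z = 7.
Z = 7 is nitrogen, so the species is N-15.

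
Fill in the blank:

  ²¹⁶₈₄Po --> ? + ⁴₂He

Conserve mass number: 216 = A + 4, so A = 212.
Conserve atomic number: 84 = Z + 2, so Z = 82.
Z = 82 is lead, so the species is ²¹²₈₂Pb.

Pb-212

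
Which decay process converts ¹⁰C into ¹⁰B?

ΔA = 10 − 10 = 0; ΔZ = 5 − 6 = -1.
A is unchanged and Z drops by 1 — a proton has become a neutron (β⁺ emission or electron capture).

beta-plus decay or electron capture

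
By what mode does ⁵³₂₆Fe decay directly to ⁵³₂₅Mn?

ΔA = 53 − 53 = 0; ΔZ = 25 − 26 = -1.
A is unchanged and Z drops by 1 — a proton has become a neutron (β⁺ emission or electron capture).

beta-plus decay or electron capture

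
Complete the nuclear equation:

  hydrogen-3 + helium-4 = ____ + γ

Conserve mass number: 3 + 4 = A + 0, so A = 7.
Conserve atomic number: 1 + 2 = Z + 0, so Z = 3.
Z = 3 is lithium, so the species is lithium-7.

Li-7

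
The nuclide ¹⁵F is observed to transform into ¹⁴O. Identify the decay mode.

proton emission

ΔA = 14 − 15 = -1; ΔZ = 8 − 9 = -1.
A drops by 1 and Z drops by 1 — a proton was emitted.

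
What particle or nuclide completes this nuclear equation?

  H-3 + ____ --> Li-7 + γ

Conserve mass number: 3 + A = 7 + 0, so A = 4.
Conserve atomic number: 1 + Z = 3 + 0, so Z = 2.
A = 4 and Z = 2 is He-4 — an alpha particle.

alpha particle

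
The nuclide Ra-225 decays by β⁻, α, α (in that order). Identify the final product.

Start: (A, Z) = (225, 88).
After β⁻: (225, 89).
After α: (221, 87).
After α: (217, 85).
Z = 85 is astatine.

At-217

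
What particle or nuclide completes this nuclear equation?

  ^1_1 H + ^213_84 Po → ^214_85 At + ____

gamma ray

Conserve mass number: 1 + 213 = 214 + A, so A = 0.
Conserve atomic number: 1 + 84 = 85 + Z, so Z = 0.
A = 0 and Z = 0 is ^0_0 γ — a gamma ray.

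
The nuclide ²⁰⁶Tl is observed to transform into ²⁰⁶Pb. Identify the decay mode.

beta-minus decay

ΔA = 206 − 206 = 0; ΔZ = 82 − 81 = +1.
A is unchanged and Z rises by 1 — a neutron has become a proton (β⁻ decay).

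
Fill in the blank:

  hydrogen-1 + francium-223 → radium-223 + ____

Conserve mass number: 1 + 223 = 223 + A, so A = 1.
Conserve atomic number: 1 + 87 = 88 + Z, so Z = 0.
A = 1 and Z = 0 is neutron — a neutron.

neutron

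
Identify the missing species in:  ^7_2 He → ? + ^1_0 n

He-6

Conserve mass number: 7 = A + 1, so A = 6.
Conserve atomic number: 2 = Z + 0, so Z = 2.
Z = 2 is helium, so the species is ^6_2 He.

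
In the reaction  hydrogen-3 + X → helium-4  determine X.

Conserve mass number: 3 + A = 4, so A = 1.
Conserve atomic number: 1 + Z = 2, so Z = 1.
A = 1 and Z = 1 is hydrogen-1 — a proton.

proton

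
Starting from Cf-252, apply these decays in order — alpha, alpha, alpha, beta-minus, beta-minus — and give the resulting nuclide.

Start: (A, Z) = (252, 98).
After α: (248, 96).
After α: (244, 94).
After α: (240, 92).
After β⁻: (240, 93).
After β⁻: (240, 94).
Z = 94 is plutonium.

Pu-240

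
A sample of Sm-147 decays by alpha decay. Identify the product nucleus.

Nd-143

Alpha decay: mass number changes by -4, atomic number by -2.
A: 147 − 4 = 143; Z: 62 − 2 = 60.
Z = 60 is neodymium, so the daughter is Nd-143.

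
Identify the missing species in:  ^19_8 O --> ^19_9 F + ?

beta-minus particle

Conserve mass number: 19 = 19 + A, so A = 0.
Conserve atomic number: 8 = 9 + Z, so Z = -1.
A = 0 and Z = -1 is ^0_-1 e — a beta-minus particle.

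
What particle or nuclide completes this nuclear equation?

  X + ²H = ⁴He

Conserve mass number: A + 2 = 4, so A = 2.
Conserve atomic number: Z + 1 = 2, so Z = 1.
A = 2 and Z = 1 is ²H — a deuteron.

deuteron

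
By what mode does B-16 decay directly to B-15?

ΔA = 15 − 16 = -1; ΔZ = 5 − 5 = +0.
A drops by 1 with Z unchanged — a neutron was emitted.

neutron emission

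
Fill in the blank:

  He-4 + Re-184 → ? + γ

Conserve mass number: 4 + 184 = A + 0, so A = 188.
Conserve atomic number: 2 + 75 = Z + 0, so Z = 77.
Z = 77 is iridium, so the species is Ir-188.

Ir-188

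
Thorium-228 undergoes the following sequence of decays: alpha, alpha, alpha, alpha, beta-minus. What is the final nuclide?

Bi-212

Start: (A, Z) = (228, 90).
After α: (224, 88).
After α: (220, 86).
After α: (216, 84).
After α: (212, 82).
After β⁻: (212, 83).
Z = 83 is bismuth.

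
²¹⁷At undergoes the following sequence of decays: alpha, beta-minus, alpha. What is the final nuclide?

Start: (A, Z) = (217, 85).
After α: (213, 83).
After β⁻: (213, 84).
After α: (209, 82).
Z = 82 is lead.

Pb-209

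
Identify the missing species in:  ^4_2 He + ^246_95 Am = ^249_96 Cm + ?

proton

Conserve mass number: 4 + 246 = 249 + A, so A = 1.
Conserve atomic number: 2 + 95 = 96 + Z, so Z = 1.
A = 1 and Z = 1 is ^1_1 H — a proton.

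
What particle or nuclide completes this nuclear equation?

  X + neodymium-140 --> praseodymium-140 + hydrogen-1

neutron

Conserve mass number: A + 140 = 140 + 1, so A = 1.
Conserve atomic number: Z + 60 = 59 + 1, so Z = 0.
A = 1 and Z = 0 is neutron — a neutron.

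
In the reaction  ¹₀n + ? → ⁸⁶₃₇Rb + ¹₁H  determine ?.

Conserve mass number: 1 + A = 86 + 1, so A = 86.
Conserve atomic number: 0 + Z = 37 + 1, so Z = 38.
Z = 38 is strontium, so the species is ⁸⁶₃₈Sr.

Sr-86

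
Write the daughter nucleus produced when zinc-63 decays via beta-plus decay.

Beta-plus decay: mass number changes by +0, atomic number by -1.
A: 63 = 63; Z: 30 − 1 = 29.
Z = 29 is copper, so the daughter is copper-63.

Cu-63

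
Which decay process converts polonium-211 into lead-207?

ΔA = 207 − 211 = -4; ΔZ = 82 − 84 = -2.
A drops by 4 and Z drops by 2 — the signature of alpha emission.

alpha decay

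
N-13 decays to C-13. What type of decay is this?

ΔA = 13 − 13 = 0; ΔZ = 6 − 7 = -1.
A is unchanged and Z drops by 1 — a proton has become a neutron (β⁺ emission or electron capture).

beta-plus decay or electron capture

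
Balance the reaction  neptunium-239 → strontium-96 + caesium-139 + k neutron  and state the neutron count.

4

Conserve mass number: 239 = 96 + 139 + k, so k = 239 − 235 = 4.
Check atomic number: 93 = 38 + 55 + 0 = 93. ✓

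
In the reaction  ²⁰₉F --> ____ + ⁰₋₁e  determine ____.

Ne-20

Conserve mass number: 20 = A + 0, so A = 20.
Conserve atomic number: 9 = Z − 1, so Z = 10.
Z = 10 is neon, so the species is ²⁰₁₀Ne.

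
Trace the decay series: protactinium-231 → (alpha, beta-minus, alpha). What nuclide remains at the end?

Ra-223

Start: (A, Z) = (231, 91).
After α: (227, 89).
After β⁻: (227, 90).
After α: (223, 88).
Z = 88 is radium.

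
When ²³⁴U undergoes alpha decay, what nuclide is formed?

Th-230

Alpha decay: mass number changes by -4, atomic number by -2.
A: 234 − 4 = 230; Z: 92 − 2 = 90.
Z = 90 is thorium, so the daughter is ²³⁰Th.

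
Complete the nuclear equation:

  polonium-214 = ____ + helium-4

Pb-210

Conserve mass number: 214 = A + 4, so A = 210.
Conserve atomic number: 84 = Z + 2, so Z = 82.
Z = 82 is lead, so the species is lead-210.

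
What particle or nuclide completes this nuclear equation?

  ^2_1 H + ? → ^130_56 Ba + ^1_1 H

Conserve mass number: 2 + A = 130 + 1, so A = 129.
Conserve atomic number: 1 + Z = 56 + 1, so Z = 56.
Z = 56 is barium, so the species is ^129_56 Ba.

Ba-129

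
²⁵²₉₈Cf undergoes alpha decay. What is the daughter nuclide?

Alpha decay: mass number changes by -4, atomic number by -2.
A: 252 − 4 = 248; Z: 98 − 2 = 96.
Z = 96 is curium, so the daughter is ²⁴⁸₉₆Cm.

Cm-248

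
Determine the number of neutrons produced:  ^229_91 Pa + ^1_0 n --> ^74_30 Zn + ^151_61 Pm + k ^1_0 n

5

Conserve mass number: 230 = 74 + 151 + k, so k = 230 − 225 = 5.
Check atomic number: 91 = 30 + 61 + 0 = 91. ✓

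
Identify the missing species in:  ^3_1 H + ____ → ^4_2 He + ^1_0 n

Conserve mass number: 3 + A = 4 + 1, so A = 2.
Conserve atomic number: 1 + Z = 2 + 0, so Z = 1.
A = 2 and Z = 1 is ^2_1 H — a deuteron.

deuteron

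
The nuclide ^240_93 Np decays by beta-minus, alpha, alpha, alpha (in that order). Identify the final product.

Start: (A, Z) = (240, 93).
After β⁻: (240, 94).
After α: (236, 92).
After α: (232, 90).
After α: (228, 88).
Z = 88 is radium.

Ra-228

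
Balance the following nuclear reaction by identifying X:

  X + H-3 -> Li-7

alpha particle

Conserve mass number: A + 3 = 7, so A = 4.
Conserve atomic number: Z + 1 = 3, so Z = 2.
A = 4 and Z = 2 is He-4 — an alpha particle.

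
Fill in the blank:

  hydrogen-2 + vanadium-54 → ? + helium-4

Ti-52

Conserve mass number: 2 + 54 = A + 4, so A = 52.
Conserve atomic number: 1 + 23 = Z + 2, so Z = 22.
Z = 22 is titanium, so the species is titanium-52.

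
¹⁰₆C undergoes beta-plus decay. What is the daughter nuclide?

Beta-plus decay: mass number changes by +0, atomic number by -1.
A: 10 = 10; Z: 6 − 1 = 5.
Z = 5 is boron, so the daughter is ¹⁰₅B.

B-10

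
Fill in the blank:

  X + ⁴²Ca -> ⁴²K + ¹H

Conserve mass number: A + 42 = 42 + 1, so A = 1.
Conserve atomic number: Z + 20 = 19 + 1, so Z = 0.
A = 1 and Z = 0 is ¹n — a neutron.

neutron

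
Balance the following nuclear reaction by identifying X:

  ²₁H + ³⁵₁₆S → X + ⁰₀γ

Cl-37

Conserve mass number: 2 + 35 = A + 0, so A = 37.
Conserve atomic number: 1 + 16 = Z + 0, so Z = 17.
Z = 17 is chlorine, so the species is ³⁷₁₇Cl.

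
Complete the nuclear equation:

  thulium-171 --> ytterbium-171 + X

Conserve mass number: 171 = 171 + A, so A = 0.
Conserve atomic number: 69 = 70 + Z, so Z = -1.
A = 0 and Z = -1 is e⁻ — a beta-minus particle.

beta-minus particle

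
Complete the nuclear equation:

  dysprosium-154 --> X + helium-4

Conserve mass number: 154 = A + 4, so A = 150.
Conserve atomic number: 66 = Z + 2, so Z = 64.
Z = 64 is gadolinium, so the species is gadolinium-150.

Gd-150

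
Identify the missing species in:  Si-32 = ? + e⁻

P-32

Conserve mass number: 32 = A + 0, so A = 32.
Conserve atomic number: 14 = Z − 1, so Z = 15.
Z = 15 is phosphorus, so the species is P-32.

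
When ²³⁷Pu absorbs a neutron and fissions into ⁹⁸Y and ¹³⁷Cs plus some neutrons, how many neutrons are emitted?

Conserve mass number: 238 = 98 + 137 + k, so k = 238 − 235 = 3.
Check atomic number: 94 = 39 + 55 + 0 = 94. ✓

3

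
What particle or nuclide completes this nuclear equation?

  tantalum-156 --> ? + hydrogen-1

Hf-155

Conserve mass number: 156 = A + 1, so A = 155.
Conserve atomic number: 73 = Z + 1, so Z = 72.
Z = 72 is hafnium, so the species is hafnium-155.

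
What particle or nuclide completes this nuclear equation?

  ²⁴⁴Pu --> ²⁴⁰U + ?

Conserve mass number: 244 = 240 + A, so A = 4.
Conserve atomic number: 94 = 92 + Z, so Z = 2.
A = 4 and Z = 2 is ⁴He — an alpha particle.

alpha particle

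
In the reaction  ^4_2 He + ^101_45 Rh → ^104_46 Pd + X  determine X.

Conserve mass number: 4 + 101 = 104 + A, so A = 1.
Conserve atomic number: 2 + 45 = 46 + Z, so Z = 1.
A = 1 and Z = 1 is ^1_1 H — a proton.

proton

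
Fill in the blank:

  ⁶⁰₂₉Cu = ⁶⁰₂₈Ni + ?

Conserve mass number: 60 = 60 + A, so A = 0.
Conserve atomic number: 29 = 28 + Z, so Z = 1.
A = 0 and Z = 1 is ⁰₁e — a positron.

positron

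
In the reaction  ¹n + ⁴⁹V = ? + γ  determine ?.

V-50

Conserve mass number: 1 + 49 = A + 0, so A = 50.
Conserve atomic number: 0 + 23 = Z + 0, so Z = 23.
Z = 23 is vanadium, so the species is ⁵⁰V.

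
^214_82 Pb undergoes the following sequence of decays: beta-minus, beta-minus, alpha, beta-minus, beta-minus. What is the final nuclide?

Po-210

Start: (A, Z) = (214, 82).
After β⁻: (214, 83).
After β⁻: (214, 84).
After α: (210, 82).
After β⁻: (210, 83).
After β⁻: (210, 84).
Z = 84 is polonium.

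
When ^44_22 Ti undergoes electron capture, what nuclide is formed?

Electron capture: mass number changes by +0, atomic number by -1.
A: 44 = 44; Z: 22 − 1 = 21.
Z = 21 is scandium, so the daughter is ^44_21 Sc.

Sc-44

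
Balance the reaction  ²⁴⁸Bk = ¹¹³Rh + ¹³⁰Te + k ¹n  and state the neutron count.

5

Conserve mass number: 248 = 113 + 130 + k, so k = 248 − 243 = 5.
Check atomic number: 97 = 45 + 52 + 0 = 97. ✓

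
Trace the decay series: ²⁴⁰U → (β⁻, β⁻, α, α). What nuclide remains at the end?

Start: (A, Z) = (240, 92).
After β⁻: (240, 93).
After β⁻: (240, 94).
After α: (236, 92).
After α: (232, 90).
Z = 90 is thorium.

Th-232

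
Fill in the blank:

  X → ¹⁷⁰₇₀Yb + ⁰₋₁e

Conserve mass number: A = 170 + 0, so A = 170.
Conserve atomic number: Z = 70 − 1, so Z = 69.
Z = 69 is thulium, so the species is ¹⁷⁰₆₉Tm.

Tm-170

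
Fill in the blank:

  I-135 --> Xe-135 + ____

Conserve mass number: 135 = 135 + A, so A = 0.
Conserve atomic number: 53 = 54 + Z, so Z = -1.
A = 0 and Z = -1 is e⁻ — a beta-minus particle.

beta-minus particle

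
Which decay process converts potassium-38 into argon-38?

ΔA = 38 − 38 = 0; ΔZ = 18 − 19 = -1.
A is unchanged and Z drops by 1 — a proton has become a neutron (β⁺ emission or electron capture).

beta-plus decay or electron capture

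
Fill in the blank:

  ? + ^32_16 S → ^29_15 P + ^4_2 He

Conserve mass number: A + 32 = 29 + 4, so A = 1.
Conserve atomic number: Z + 16 = 15 + 2, so Z = 1.
A = 1 and Z = 1 is ^1_1 H — a proton.

proton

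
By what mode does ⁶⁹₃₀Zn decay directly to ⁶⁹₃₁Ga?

beta-minus decay

ΔA = 69 − 69 = 0; ΔZ = 31 − 30 = +1.
A is unchanged and Z rises by 1 — a neutron has become a proton (β⁻ decay).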